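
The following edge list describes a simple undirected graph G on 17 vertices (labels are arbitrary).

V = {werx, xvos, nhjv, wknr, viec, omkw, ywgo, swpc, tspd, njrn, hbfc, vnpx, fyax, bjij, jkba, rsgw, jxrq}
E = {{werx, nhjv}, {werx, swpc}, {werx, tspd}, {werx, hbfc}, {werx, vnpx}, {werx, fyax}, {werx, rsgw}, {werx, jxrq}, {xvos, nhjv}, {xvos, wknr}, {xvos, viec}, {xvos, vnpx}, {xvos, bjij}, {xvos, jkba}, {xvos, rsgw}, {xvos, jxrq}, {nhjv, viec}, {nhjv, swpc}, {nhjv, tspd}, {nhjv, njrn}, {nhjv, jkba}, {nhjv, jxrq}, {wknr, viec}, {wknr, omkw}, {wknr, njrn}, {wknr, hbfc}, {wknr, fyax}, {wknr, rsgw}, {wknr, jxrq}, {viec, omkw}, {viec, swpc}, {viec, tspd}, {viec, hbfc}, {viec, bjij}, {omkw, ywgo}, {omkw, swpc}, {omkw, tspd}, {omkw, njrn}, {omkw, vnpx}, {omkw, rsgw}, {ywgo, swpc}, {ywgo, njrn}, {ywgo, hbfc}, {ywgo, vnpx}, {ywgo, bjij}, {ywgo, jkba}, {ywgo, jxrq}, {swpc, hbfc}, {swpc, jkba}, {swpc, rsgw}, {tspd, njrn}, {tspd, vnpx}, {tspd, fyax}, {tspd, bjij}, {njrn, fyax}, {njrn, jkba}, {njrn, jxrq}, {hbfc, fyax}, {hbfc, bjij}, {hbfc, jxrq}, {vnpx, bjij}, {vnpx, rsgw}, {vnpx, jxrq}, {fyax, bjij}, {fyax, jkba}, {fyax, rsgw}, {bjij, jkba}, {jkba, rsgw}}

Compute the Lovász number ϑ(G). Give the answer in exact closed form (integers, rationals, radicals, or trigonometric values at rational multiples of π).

sqrt(17)

Vertex njrn has 8 neighbors: nhjv, wknr, omkw, ywgo, tspd, fyax, jkba, jxrq.
Vertex tspd has 8 neighbors: werx, nhjv, viec, omkw, njrn, vnpx, fyax, bjij.
Vertex viec has 8 neighbors: xvos, nhjv, wknr, omkw, swpc, tspd, hbfc, bjij.
N(hbfc) = {werx, wknr, viec, ywgo, swpc, fyax, bjij, jxrq}, |N(hbfc)| = 8.
Regular of degree 8 on 17 vertices: SR(17,8,3,4) — a Paley graph.
spec(A) ≈ [8.0, 1.561553, -2.561553] (distinct, 6 d.p.).
ϑ = −N·λ_min/(λ_max−λ_min) = −17·(-sqrt(17)/2 - 1/2)/(8−(-sqrt(17)/2 - 1/2)) = sqrt(17).
= 4.1231… (decimal).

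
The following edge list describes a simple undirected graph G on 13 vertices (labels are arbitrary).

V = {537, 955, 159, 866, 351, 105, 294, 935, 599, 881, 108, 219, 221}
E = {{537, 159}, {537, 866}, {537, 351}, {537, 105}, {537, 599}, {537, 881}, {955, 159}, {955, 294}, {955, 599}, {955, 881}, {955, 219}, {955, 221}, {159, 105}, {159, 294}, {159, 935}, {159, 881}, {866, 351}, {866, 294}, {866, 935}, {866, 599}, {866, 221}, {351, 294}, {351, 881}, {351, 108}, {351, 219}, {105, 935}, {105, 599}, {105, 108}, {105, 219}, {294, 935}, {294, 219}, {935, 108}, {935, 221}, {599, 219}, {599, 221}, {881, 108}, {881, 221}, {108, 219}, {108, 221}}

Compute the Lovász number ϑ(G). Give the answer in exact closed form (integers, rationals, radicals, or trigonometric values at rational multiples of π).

Vertex 294 has 6 neighbors: 955, 159, 866, 351, 935, 219.
deg(599) = 6; N(599) = {537, 955, 866, 105, 219, 221}.
Vertex 108 has 6 neighbors: 351, 105, 935, 881, 219, 221.
Vertex 866 has 6 neighbors: 537, 351, 294, 935, 599, 221.
G on 13 vertices is 6-regular; strongly regular (13,6,2,3).
The 3 distinct eigenvalues: [6.0, 1.30278, -2.30278].
−13·(-sqrt(13)/2 - 1/2) / ((6)−(-sqrt(13)/2 - 1/2)) = sqrt(13) = ϑ(G).
ϑ(G) ≈ 3.60555.

sqrt(13)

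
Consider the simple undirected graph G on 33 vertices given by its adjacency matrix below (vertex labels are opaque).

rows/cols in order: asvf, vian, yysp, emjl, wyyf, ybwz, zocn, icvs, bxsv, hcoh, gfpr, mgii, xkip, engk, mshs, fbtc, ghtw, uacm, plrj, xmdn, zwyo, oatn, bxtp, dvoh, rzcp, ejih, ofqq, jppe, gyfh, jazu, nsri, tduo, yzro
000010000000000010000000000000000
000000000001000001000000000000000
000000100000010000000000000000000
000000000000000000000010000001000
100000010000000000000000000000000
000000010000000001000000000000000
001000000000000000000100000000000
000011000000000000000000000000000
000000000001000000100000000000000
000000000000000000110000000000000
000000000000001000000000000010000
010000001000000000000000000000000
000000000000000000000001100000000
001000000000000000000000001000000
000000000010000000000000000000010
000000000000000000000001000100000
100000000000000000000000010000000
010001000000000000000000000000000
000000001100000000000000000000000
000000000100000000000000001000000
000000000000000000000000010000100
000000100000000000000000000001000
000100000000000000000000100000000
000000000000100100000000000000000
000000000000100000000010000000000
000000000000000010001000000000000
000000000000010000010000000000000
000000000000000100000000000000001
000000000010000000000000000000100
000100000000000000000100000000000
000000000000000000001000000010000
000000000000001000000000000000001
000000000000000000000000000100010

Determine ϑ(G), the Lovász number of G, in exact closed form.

Vertex rzcp has 2 neighbors: xkip, bxtp.
Vertex bxtp has 2 neighbors: emjl, rzcp.
Vertex xmdn has 2 neighbors: hcoh, ofqq.
Vertex gfpr has 2 neighbors: mshs, gyfh.
Regular of degree 2 on 33 vertices: the odd cycle C_{33}.
A has 17 distinct eigenvalues ≈ [2.0, 1.964, 1.857, 1.683, 1.447, 1.16, 0.831, 0.472, 0.095, -0.285, -0.654, -1.0, -1.31, -1.572, -1.778, -1.919, -1.991].
With N=33: ϑ(G) = 33·(-(-1)*2*cos(pi/33))/(2−(-2*cos(pi/33))) = 33*cos(pi/33)/(cos(pi/33) + 1).
Numerically 16.4626.
Lovász sandwich 16 ≤ 33*cos(pi/33)/(cos(pi/33) + 1) ≤ 17: both strict.

33*cos(pi/33)/(cos(pi/33) + 1)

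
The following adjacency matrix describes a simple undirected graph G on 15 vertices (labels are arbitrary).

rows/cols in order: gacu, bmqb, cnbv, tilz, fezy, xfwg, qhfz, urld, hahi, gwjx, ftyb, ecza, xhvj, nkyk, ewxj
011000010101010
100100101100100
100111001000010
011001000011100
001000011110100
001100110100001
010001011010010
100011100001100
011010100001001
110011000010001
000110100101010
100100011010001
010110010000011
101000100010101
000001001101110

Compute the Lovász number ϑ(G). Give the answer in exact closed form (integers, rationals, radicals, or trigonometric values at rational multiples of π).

deg(ecza) = 6; N(ecza) = {gacu, tilz, urld, hahi, ftyb, ewxj}.
Vertex cnbv has 6 neighbors: gacu, tilz, fezy, xfwg, hahi, nkyk.
Vertex hahi has 6 neighbors: bmqb, cnbv, fezy, qhfz, ecza, ewxj.
Vertex bmqb has 6 neighbors: gacu, tilz, qhfz, hahi, gwjx, xhvj.
6-regular, N=15; Kneser-type, 2-subsets of [6].
The 3 distinct eigenvalues: [6.0, 1.0, -3.0].
Lovász (edge-transitive): ϑ = −15·(-3)/((6)−(-3)) = 5.
Numerically 5.0000.

5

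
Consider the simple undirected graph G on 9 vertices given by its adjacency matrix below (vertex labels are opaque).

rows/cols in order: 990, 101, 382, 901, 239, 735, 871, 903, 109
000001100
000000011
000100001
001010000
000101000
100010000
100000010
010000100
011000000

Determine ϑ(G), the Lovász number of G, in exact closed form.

9*cos(pi/9)/(cos(pi/9) + 1)

deg(871) = 2; N(871) = {990, 903}.
Vertex 239 has 2 neighbors: 901, 735.
N(990) = {735, 871}, |N(990)| = 2.
N(382) = {901, 109}, |N(382)| = 2.
G on 9 vertices is 2-regular; connected 2-regular on 9 ⇒ C_{9}.
Distinct eigenvalues (to 5 d.p.): [2.0, 1.53209, 0.3473, -1.0, -1.87939].
Lovász (edge-transitive): ϑ = −9·(-2*cos(pi/9))/((2)−(-2*cos(pi/9))) = 9*cos(pi/9)/(cos(pi/9) + 1).
= 4.3600896… (decimal).
Check 4 ≤ 9*cos(pi/9)/(cos(pi/9) + 1) ≤ 5: both strict.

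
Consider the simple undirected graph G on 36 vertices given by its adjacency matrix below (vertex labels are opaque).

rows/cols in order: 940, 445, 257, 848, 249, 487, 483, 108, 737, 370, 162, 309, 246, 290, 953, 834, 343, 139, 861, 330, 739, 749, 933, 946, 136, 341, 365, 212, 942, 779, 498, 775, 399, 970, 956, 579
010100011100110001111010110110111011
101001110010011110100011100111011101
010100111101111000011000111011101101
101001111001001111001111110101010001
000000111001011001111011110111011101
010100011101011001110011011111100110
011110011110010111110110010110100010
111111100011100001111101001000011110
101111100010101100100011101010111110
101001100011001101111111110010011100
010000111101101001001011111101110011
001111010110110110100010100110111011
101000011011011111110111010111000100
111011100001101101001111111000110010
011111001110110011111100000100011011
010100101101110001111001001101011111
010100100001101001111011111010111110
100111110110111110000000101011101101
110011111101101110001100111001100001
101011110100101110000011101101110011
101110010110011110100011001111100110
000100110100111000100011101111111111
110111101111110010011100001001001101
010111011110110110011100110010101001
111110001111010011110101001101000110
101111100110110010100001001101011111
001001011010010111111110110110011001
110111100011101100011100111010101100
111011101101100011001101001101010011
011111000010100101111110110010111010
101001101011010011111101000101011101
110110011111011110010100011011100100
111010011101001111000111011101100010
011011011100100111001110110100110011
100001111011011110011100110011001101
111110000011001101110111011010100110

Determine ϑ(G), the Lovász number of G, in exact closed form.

Vertex 953 has 21 neighbors: 445, 257, 848, 249, 487, 737, 370, 162, 246, 290, 343, 139, 861, 330, 739, 749, 212, 775, 399, 956, 579.
N(246) = {940, 257, 108, 737, 162, 309, 290, 953, 834, 343, 139, 861, 330, 749, 933, 946, 341, 212, 942, 779, 970}, |N(246)| = 21.
N(365) = {257, 487, 108, 737, 162, 290, 834, 343, 139, 861, 330, 739, 749, 933, 136, 341, 212, 942, 775, 399, 579}, |N(365)| = 21.
N(848) = {940, 257, 487, 483, 108, 737, 309, 953, 834, 343, 139, 739, 749, 933, 946, 136, 341, 212, 779, 775, 579}, |N(848)| = 21.
deg(v) = 21 for all v (|V|=36); this is K(9,2), the Kneser graph.
spec(A) ≈ [21.0, 1.0, -6.0] (distinct, 4 d.p.).
λ_max=21, λ_min=-6; ϑ = −36·λ_min/(λ_max−λ_min) = 8.
Numerically 8.0000000.

8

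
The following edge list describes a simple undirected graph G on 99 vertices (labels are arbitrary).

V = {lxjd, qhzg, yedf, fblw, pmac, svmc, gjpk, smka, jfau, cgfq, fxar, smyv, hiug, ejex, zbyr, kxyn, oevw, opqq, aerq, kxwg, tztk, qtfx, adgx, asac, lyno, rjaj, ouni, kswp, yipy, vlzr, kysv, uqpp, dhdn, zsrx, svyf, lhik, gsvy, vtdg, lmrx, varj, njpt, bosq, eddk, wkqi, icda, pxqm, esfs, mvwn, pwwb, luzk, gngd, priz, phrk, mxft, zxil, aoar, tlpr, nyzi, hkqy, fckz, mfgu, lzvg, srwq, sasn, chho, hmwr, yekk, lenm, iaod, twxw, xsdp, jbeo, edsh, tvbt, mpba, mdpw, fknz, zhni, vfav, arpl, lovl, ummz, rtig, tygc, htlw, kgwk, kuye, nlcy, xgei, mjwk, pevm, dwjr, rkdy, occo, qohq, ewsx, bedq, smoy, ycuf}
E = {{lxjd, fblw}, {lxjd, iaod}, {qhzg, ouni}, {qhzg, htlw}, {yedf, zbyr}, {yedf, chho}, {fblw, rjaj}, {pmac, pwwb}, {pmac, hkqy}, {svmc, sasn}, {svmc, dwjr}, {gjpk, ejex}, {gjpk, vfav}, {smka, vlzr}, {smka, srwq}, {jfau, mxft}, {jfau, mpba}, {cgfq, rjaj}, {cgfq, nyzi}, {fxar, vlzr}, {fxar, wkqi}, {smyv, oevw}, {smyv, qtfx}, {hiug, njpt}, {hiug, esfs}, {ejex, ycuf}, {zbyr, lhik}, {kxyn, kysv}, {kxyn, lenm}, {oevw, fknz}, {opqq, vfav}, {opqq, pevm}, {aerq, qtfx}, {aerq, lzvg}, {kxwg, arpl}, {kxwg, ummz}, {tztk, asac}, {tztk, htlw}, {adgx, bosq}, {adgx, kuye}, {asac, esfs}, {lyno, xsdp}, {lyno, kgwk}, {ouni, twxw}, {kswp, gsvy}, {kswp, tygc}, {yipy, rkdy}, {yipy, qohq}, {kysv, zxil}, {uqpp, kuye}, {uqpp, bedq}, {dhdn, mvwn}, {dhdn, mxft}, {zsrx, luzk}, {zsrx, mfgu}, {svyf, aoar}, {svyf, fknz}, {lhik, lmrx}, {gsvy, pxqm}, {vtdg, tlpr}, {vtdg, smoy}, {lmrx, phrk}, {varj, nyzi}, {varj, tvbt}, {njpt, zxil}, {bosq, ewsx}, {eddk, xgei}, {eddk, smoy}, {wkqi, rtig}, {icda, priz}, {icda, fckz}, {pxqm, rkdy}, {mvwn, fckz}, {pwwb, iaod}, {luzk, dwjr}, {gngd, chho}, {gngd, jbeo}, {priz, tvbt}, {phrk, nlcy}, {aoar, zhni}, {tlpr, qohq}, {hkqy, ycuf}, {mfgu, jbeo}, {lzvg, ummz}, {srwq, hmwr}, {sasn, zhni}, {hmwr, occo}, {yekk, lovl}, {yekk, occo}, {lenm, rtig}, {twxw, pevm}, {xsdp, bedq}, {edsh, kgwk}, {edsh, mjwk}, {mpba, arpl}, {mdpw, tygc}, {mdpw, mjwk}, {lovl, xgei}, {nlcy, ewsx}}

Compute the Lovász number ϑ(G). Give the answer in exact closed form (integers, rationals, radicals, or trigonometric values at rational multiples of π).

99*cos(pi/99)/(cos(pi/99) + 1)

deg(adgx) = 2; N(adgx) = {bosq, kuye}.
deg(gjpk) = 2; N(gjpk) = {ejex, vfav}.
Vertex uqpp has 2 neighbors: kuye, bedq.
Vertex lzvg has 2 neighbors: aerq, ummz.
2-regular, N=99; connected 2-regular on 99 ⇒ C_{99}.
A has 50 distinct eigenvalues ≈ [2.0, 1.995973, 1.98391, 1.963857, 1.935897, 1.900142, 1.856736, 1.805853, 1.747699, 1.682507, 1.610541, 1.532089, 1.447468, 1.357019, 1.261105, 1.160114, 1.054451, 0.944542, 0.83083, 0.713772, 0.593841, 0.471518, 0.347296, 0.221676, 0.095164, -0.031732, -0.1585, -0.28463, -0.409613, -0.532948, -0.654136, -0.77269, -0.888133, -1.0, -1.10784, -1.211219, -1.309721, -1.40295, -1.490529, -1.572106, -1.647353, -1.715967, -1.777671, -1.832217, -1.879385, -1.918986, -1.95086, -1.974878, -1.990944, -1.998993].
Lovász (edge-transitive): ϑ = −99·(-2*cos(pi/99))/((2)−(-2*cos(pi/99))) = 99*cos(pi/99)/(cos(pi/99) + 1).
Numerically 49.4875.
Lovász sandwich 49 ≤ 99*cos(pi/99)/(cos(pi/99) + 1) ≤ 50: both strict.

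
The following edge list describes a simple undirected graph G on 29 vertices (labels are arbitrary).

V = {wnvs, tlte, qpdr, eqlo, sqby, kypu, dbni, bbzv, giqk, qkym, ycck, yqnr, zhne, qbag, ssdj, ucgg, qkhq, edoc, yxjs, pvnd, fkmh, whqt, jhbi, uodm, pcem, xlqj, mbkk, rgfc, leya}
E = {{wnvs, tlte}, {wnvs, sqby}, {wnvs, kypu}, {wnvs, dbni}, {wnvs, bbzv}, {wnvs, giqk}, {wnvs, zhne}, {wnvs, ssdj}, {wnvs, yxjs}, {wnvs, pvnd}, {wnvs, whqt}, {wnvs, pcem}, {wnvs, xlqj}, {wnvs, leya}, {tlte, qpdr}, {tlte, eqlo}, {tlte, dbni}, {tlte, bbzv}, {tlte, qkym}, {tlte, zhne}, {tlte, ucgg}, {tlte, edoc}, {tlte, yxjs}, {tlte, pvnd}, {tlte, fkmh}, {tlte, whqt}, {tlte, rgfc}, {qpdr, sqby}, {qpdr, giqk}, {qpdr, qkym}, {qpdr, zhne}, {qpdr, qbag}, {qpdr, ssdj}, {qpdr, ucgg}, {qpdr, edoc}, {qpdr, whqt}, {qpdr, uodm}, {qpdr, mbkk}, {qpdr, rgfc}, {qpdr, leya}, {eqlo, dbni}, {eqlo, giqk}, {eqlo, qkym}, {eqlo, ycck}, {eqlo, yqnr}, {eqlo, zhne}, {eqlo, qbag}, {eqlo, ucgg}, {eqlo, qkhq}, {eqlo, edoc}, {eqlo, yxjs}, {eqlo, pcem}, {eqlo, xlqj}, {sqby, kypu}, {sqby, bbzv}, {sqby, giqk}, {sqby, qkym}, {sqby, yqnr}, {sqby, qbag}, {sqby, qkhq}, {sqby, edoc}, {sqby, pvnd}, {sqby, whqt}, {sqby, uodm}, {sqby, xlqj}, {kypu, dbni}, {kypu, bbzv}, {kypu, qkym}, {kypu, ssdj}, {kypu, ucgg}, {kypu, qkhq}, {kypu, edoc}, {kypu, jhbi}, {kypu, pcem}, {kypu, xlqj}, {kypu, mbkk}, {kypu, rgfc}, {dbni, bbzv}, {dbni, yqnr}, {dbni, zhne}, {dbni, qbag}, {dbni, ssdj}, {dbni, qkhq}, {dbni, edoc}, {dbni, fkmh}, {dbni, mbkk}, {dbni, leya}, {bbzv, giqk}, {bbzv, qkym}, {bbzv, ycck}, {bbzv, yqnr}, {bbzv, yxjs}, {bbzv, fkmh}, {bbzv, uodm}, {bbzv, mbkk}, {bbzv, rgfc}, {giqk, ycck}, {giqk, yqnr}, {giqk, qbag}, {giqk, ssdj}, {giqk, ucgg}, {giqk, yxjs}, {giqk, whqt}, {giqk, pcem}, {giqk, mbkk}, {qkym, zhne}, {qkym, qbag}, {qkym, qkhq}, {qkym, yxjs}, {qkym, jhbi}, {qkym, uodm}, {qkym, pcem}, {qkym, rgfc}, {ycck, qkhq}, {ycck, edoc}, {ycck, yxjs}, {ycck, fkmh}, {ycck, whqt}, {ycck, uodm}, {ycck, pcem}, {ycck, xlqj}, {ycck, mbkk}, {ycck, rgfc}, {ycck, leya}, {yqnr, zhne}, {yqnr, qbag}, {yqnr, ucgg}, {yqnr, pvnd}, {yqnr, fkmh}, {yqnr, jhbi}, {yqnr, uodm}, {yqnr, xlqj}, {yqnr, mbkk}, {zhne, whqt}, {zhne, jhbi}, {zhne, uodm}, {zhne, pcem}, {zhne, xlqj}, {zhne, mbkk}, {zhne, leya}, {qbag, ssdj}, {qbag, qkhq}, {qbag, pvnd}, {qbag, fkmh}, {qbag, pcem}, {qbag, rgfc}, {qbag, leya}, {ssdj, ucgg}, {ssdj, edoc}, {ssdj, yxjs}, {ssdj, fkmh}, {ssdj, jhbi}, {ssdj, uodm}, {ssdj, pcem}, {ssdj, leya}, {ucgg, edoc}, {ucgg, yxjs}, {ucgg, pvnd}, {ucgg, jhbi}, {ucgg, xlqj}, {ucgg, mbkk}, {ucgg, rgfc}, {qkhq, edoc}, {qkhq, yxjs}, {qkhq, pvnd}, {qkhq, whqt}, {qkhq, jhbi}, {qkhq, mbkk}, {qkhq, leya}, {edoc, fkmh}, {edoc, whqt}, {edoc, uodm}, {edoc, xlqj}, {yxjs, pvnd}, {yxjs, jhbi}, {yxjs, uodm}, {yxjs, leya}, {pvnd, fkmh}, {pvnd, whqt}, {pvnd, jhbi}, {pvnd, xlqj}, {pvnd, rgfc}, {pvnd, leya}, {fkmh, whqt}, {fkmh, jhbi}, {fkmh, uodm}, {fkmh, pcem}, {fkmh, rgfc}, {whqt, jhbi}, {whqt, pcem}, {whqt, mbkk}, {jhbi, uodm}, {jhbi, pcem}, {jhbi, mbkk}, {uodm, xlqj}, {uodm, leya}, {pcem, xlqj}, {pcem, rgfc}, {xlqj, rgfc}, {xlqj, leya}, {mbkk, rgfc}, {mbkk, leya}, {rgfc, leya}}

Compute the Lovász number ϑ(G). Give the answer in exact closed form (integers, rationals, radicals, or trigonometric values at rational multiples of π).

deg(zhne) = 14; N(zhne) = {wnvs, tlte, qpdr, eqlo, dbni, qkym, yqnr, whqt, jhbi, uodm, pcem, xlqj, mbkk, leya}.
deg(jhbi) = 14; N(jhbi) = {kypu, qkym, yqnr, zhne, ssdj, ucgg, qkhq, yxjs, pvnd, fkmh, whqt, uodm, pcem, mbkk}.
Vertex qkym has 14 neighbors: tlte, qpdr, eqlo, sqby, kypu, bbzv, zhne, qbag, qkhq, yxjs, jhbi, uodm, pcem, rgfc.
deg(sqby) = 14; N(sqby) = {wnvs, qpdr, kypu, bbzv, giqk, qkym, yqnr, qbag, qkhq, edoc, pvnd, whqt, uodm, xlqj}.
Every vertex has degree 14 (N=29); strongly regular (29,14,6,7).
A has 3 distinct eigenvalues ≈ [14.0, 2.193, -3.193].
ϑ = −N·λ_min/(λ_max−λ_min) = −29·(-sqrt(29)/2 - 1/2)/(14−(-sqrt(29)/2 - 1/2)) = sqrt(29).
≈ 5.3851648 (to 7 d.p.).

sqrt(29)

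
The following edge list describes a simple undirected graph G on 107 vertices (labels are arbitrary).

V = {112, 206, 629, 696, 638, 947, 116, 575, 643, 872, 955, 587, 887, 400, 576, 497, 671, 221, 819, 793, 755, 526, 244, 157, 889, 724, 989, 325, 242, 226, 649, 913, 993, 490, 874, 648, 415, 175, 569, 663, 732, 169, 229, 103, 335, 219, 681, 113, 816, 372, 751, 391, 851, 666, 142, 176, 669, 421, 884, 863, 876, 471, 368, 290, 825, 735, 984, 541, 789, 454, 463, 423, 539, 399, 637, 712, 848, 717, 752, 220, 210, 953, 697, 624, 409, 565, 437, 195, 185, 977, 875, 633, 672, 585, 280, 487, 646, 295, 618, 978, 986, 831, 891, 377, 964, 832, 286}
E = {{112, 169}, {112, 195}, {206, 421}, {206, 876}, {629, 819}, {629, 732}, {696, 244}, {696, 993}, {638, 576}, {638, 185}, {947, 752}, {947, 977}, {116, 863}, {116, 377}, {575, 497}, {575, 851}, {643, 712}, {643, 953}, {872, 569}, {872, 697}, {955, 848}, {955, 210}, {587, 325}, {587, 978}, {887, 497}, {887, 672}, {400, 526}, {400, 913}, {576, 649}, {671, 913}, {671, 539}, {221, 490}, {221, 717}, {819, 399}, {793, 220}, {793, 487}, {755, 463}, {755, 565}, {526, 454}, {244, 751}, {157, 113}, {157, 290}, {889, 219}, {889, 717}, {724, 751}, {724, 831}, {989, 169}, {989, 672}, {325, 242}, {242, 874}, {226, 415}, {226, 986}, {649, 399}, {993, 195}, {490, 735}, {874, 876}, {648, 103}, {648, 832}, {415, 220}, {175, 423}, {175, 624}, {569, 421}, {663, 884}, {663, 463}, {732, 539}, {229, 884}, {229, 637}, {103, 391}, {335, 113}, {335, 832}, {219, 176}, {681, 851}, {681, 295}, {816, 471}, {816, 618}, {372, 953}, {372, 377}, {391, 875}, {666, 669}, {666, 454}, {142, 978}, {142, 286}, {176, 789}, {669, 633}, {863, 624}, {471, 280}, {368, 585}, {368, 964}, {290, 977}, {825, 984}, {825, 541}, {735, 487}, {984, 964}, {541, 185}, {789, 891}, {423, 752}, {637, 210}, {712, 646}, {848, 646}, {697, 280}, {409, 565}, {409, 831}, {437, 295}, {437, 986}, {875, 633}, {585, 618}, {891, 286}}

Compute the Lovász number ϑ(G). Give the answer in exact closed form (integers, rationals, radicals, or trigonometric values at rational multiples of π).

107*cos(pi/107)/(cos(pi/107) + 1)

N(576) = {638, 649}, |N(576)| = 2.
Vertex 415 has 2 neighbors: 226, 220.
deg(229) = 2; N(229) = {884, 637}.
N(793) = {220, 487}, |N(793)| = 2.
2-regular, N=107; the odd cycle C_{107}.
A has 54 distinct eigenvalues ≈ [2.0, 1.99655, 1.98622, 1.96905, 1.94508, 1.91441, 1.87714, 1.8334, 1.78334, 1.72714, 1.66498, 1.59707, 1.52367, 1.44501, 1.36137, 1.27304, 1.18032, 1.08353, 0.983, 0.87909, 0.77214, 0.66254, 0.55065, 0.43686, 0.32157, 0.20516, 0.08805, -0.02936, -0.14667, -0.26348, -0.37938, -0.49397, -0.60685, -0.71765, -0.82597, -0.93145, -1.03371, -1.13241, -1.22721, -1.31777, -1.40379, -1.48498, -1.56104, -1.63173, -1.69679, -1.756, -1.80915, -1.85607, -1.8966, -1.93058, -1.95791, -1.97849, -1.99225, -1.99914].
λ_max=2, λ_min=-2*cos(pi/107); ϑ = −107·λ_min/(λ_max−λ_min) = 107*cos(pi/107)/(cos(pi/107) + 1).
= 53.48847… (decimal).
Check 53 ≤ 107*cos(pi/107)/(cos(pi/107) + 1) ≤ 54: both strict.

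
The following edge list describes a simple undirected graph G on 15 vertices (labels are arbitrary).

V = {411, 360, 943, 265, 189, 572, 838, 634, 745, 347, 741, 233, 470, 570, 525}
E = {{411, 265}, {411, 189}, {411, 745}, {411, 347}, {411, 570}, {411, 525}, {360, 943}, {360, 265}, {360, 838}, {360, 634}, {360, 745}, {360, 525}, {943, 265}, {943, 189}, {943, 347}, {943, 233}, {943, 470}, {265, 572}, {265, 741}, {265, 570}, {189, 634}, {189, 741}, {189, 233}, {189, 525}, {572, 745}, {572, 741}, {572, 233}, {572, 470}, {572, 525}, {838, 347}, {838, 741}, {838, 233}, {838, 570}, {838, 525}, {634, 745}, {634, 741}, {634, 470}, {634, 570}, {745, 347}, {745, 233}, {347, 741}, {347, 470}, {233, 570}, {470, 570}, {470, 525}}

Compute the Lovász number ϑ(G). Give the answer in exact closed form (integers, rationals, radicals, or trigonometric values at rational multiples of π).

5

Vertex 741 has 6 neighbors: 265, 189, 572, 838, 634, 347.
deg(347) = 6; N(347) = {411, 943, 838, 745, 741, 470}.
deg(745) = 6; N(745) = {411, 360, 572, 634, 347, 233}.
N(360) = {943, 265, 838, 634, 745, 525}, |N(360)| = 6.
deg(v) = 6 for all v (|V|=15); this is K(6,2), the Kneser graph.
Distinct eigenvalues (to 3 d.p.): [6.0, 1.0, -3.0].
−15·(-3) / ((6)−(-3)) = 5 = ϑ(G).
≈ 5.000000 (to 6 d.p.).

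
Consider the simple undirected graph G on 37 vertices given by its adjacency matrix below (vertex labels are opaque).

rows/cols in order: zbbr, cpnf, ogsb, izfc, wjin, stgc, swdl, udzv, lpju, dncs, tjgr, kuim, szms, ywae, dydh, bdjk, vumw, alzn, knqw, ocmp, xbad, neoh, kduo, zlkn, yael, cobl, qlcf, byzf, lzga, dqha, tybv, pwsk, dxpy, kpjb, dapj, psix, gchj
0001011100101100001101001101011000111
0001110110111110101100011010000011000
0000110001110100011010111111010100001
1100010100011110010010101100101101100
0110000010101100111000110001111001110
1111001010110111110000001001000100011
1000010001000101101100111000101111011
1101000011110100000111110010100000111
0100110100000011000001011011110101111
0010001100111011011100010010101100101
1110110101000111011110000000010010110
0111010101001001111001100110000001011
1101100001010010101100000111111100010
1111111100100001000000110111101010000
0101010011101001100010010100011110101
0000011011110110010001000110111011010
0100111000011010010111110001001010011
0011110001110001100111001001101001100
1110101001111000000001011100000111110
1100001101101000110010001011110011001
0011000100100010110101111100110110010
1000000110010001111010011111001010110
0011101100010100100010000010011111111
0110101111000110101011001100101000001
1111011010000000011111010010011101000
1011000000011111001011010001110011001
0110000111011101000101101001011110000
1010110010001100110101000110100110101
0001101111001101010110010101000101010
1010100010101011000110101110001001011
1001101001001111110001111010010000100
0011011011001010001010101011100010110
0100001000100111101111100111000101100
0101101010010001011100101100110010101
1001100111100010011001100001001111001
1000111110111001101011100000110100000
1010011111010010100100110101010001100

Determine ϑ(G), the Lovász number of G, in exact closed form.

sqrt(37)

N(swdl) = {zbbr, stgc, dncs, ywae, bdjk, vumw, knqw, ocmp, kduo, zlkn, yael, lzga, tybv, pwsk, dxpy, kpjb, psix, gchj}, |N(swdl)| = 18.
deg(psix) = 18; N(psix) = {zbbr, wjin, stgc, swdl, udzv, lpju, tjgr, kuim, szms, bdjk, vumw, knqw, xbad, neoh, kduo, lzga, dqha, pwsk}.
Vertex tybv has 18 neighbors: zbbr, izfc, wjin, swdl, dncs, szms, ywae, dydh, bdjk, vumw, alzn, neoh, kduo, zlkn, yael, qlcf, dqha, dapj.
N(dydh) = {cpnf, izfc, stgc, lpju, dncs, tjgr, szms, bdjk, vumw, xbad, zlkn, cobl, dqha, tybv, pwsk, dxpy, dapj, gchj}, |N(dydh)| = 18.
deg(v) = 18 for all v (|V|=37); SR(37,18,8,9) — a Paley graph.
A has 3 distinct eigenvalues ≈ [18.0, 2.541381, -3.541381].
λ_max=18, λ_min=-sqrt(37)/2 - 1/2; ϑ = −37·λ_min/(λ_max−λ_min) = sqrt(37).
≈ 6.082763 (to 6 d.p.).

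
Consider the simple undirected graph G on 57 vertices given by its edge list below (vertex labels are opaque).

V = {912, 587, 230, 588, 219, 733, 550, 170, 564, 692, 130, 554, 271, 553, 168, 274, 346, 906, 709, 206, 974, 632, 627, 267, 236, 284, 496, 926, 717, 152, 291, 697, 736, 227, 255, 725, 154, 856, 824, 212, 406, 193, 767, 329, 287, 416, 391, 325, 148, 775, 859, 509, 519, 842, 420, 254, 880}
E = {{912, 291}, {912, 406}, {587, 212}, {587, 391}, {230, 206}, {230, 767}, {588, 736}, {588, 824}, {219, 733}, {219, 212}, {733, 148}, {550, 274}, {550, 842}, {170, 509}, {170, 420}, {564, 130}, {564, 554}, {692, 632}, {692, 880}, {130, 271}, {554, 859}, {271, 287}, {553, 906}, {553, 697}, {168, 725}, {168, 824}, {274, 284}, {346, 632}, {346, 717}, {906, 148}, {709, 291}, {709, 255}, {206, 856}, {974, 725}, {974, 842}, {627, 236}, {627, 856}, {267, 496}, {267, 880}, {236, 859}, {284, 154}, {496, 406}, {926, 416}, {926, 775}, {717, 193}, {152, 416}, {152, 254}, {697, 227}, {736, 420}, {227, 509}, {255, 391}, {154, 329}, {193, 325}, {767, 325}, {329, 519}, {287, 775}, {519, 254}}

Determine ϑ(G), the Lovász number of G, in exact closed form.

57*cos(pi/57)/(cos(pi/57) + 1)

deg(926) = 2; N(926) = {416, 775}.
Vertex 255 has 2 neighbors: 709, 391.
N(588) = {736, 824}, |N(588)| = 2.
Vertex 420 has 2 neighbors: 170, 736.
2-regular, N=57; the odd cycle C_{57}.
Distinct eigenvalues (to 5 d.p.): [2.0, 1.98786, 1.95159, 1.89163, 1.80871, 1.70384, 1.57828, 1.43357, 1.27145, 1.0939, 0.90307, 0.70128, 0.49097, 0.27471, 0.05511, -0.16516, -0.38342, -0.59703, -0.80339, -1.0, -1.18447, -1.35456, -1.50821, -1.64356, -1.75895, -1.85299, -1.92454, -1.97272, -1.99696].
−57·(-2*cos(pi/57)) / ((2)−(-2*cos(pi/57))) = 57*cos(pi/57)/(cos(pi/57) + 1) = ϑ(G).
= 28.478345… (decimal).
28 ≤ 57*cos(pi/57)/(cos(pi/57) + 1) ≤ 29: both strict.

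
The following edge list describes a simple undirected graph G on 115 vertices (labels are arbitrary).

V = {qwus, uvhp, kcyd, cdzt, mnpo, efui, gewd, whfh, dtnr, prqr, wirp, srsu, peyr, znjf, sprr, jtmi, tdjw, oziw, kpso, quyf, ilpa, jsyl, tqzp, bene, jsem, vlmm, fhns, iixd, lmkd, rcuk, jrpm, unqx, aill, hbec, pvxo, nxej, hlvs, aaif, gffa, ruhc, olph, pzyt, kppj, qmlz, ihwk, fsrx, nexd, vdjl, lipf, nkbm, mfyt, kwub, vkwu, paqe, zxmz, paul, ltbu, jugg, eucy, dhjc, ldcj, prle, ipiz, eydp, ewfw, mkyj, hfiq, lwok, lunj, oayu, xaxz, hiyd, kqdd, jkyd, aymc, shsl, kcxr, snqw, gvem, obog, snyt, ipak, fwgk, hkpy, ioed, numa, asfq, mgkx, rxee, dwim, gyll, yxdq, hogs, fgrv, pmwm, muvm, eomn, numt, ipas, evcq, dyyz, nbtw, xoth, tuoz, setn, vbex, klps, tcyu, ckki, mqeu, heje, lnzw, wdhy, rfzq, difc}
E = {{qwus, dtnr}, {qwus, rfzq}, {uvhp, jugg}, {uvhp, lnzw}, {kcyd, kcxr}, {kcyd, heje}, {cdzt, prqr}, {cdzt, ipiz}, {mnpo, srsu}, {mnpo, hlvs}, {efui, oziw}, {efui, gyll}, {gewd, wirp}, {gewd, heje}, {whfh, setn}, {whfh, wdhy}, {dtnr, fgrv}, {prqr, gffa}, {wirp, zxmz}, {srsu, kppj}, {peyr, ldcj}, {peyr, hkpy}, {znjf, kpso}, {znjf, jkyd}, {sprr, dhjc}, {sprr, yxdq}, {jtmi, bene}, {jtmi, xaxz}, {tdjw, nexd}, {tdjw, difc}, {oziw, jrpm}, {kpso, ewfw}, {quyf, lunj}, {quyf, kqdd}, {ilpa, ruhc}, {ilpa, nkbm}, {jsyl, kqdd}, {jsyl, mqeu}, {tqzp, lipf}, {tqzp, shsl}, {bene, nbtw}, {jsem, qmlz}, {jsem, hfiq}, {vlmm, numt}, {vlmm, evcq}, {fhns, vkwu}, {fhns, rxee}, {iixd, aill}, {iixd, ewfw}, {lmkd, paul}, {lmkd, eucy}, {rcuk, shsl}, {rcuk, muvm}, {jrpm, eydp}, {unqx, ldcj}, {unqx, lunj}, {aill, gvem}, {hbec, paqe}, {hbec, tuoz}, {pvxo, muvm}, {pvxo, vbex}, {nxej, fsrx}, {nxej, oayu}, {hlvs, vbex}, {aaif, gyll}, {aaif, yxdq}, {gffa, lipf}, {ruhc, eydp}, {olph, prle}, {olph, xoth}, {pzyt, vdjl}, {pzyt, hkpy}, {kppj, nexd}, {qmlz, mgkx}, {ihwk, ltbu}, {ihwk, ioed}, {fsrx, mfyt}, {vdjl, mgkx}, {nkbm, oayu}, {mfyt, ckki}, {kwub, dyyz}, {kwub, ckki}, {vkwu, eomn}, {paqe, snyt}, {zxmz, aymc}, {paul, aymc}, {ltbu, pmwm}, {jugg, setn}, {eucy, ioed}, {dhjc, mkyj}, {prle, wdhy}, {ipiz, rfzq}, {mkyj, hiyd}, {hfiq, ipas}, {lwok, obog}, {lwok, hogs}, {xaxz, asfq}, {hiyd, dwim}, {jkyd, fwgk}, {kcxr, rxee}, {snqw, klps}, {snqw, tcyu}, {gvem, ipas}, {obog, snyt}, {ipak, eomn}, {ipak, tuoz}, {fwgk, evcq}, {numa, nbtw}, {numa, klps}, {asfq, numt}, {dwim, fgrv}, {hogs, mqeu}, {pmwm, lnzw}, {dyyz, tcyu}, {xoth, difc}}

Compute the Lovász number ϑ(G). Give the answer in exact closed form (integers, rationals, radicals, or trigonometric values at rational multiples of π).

115*cos(pi/115)/(cos(pi/115) + 1)

N(vdjl) = {pzyt, mgkx}, |N(vdjl)| = 2.
N(tdjw) = {nexd, difc}, |N(tdjw)| = 2.
N(vbex) = {pvxo, hlvs}, |N(vbex)| = 2.
Vertex tcyu has 2 neighbors: snqw, dyyz.
G on 115 vertices is 2-regular; the odd cycle C_{115}.
The 58 distinct eigenvalues: [2.0, 1.997, 1.988, 1.973, 1.952, 1.926, 1.893, 1.856, 1.812, 1.763, 1.709, 1.65, 1.585, 1.516, 1.443, 1.365, 1.283, 1.198, 1.108, 1.016, 0.92, 0.822, 0.721, 0.618, 0.513, 0.407, 0.299, 0.191, 0.082, -0.027, -0.136, -0.245, -0.353, -0.46, -0.566, -0.67, -0.772, -0.871, -0.968, -1.062, -1.153, -1.241, -1.325, -1.405, -1.48, -1.551, -1.618, -1.68, -1.737, -1.788, -1.834, -1.875, -1.91, -1.94, -1.964, -1.981, -1.993, -1.999].
Lovász: ϑ = −115(-2*cos(pi/115))/(2+-(-1)*2*cos(pi/115)) = 115*cos(pi/115)/(cos(pi/115) + 1).
ϑ(G) ≈ 57.489271.
Lovász sandwich 57 ≤ 115*cos(pi/115)/(cos(pi/115) + 1) ≤ 58: both strict.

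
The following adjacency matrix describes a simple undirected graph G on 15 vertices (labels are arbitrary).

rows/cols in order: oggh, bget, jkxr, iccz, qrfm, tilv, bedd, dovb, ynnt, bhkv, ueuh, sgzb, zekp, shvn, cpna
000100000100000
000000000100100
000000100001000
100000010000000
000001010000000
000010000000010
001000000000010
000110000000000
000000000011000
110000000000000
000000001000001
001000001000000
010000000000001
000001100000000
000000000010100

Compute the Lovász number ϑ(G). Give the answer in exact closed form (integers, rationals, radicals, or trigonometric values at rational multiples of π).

N(dovb) = {iccz, qrfm}, |N(dovb)| = 2.
N(ynnt) = {ueuh, sgzb}, |N(ynnt)| = 2.
Vertex jkxr has 2 neighbors: bedd, sgzb.
deg(qrfm) = 2; N(qrfm) = {tilv, dovb}.
G on 15 vertices is 2-regular; connected 2-regular on 15 ⇒ C_{15}.
A has 8 distinct eigenvalues ≈ [2.0, 1.82709, 1.33826, 0.61803, -0.20906, -1.0, -1.61803, -1.9563].
ϑ = −N·λ_min/(λ_max−λ_min) = −15·(-2*cos(pi/15))/(2−(-2*cos(pi/15))) = 15*cos(pi/15)/(cos(pi/15) + 1).
Numerically 7.41715.
α=7, χ(Ḡ)=8; ϑ=15*cos(pi/15)/(cos(pi/15) + 1) lies between (both strict).

15*cos(pi/15)/(cos(pi/15) + 1)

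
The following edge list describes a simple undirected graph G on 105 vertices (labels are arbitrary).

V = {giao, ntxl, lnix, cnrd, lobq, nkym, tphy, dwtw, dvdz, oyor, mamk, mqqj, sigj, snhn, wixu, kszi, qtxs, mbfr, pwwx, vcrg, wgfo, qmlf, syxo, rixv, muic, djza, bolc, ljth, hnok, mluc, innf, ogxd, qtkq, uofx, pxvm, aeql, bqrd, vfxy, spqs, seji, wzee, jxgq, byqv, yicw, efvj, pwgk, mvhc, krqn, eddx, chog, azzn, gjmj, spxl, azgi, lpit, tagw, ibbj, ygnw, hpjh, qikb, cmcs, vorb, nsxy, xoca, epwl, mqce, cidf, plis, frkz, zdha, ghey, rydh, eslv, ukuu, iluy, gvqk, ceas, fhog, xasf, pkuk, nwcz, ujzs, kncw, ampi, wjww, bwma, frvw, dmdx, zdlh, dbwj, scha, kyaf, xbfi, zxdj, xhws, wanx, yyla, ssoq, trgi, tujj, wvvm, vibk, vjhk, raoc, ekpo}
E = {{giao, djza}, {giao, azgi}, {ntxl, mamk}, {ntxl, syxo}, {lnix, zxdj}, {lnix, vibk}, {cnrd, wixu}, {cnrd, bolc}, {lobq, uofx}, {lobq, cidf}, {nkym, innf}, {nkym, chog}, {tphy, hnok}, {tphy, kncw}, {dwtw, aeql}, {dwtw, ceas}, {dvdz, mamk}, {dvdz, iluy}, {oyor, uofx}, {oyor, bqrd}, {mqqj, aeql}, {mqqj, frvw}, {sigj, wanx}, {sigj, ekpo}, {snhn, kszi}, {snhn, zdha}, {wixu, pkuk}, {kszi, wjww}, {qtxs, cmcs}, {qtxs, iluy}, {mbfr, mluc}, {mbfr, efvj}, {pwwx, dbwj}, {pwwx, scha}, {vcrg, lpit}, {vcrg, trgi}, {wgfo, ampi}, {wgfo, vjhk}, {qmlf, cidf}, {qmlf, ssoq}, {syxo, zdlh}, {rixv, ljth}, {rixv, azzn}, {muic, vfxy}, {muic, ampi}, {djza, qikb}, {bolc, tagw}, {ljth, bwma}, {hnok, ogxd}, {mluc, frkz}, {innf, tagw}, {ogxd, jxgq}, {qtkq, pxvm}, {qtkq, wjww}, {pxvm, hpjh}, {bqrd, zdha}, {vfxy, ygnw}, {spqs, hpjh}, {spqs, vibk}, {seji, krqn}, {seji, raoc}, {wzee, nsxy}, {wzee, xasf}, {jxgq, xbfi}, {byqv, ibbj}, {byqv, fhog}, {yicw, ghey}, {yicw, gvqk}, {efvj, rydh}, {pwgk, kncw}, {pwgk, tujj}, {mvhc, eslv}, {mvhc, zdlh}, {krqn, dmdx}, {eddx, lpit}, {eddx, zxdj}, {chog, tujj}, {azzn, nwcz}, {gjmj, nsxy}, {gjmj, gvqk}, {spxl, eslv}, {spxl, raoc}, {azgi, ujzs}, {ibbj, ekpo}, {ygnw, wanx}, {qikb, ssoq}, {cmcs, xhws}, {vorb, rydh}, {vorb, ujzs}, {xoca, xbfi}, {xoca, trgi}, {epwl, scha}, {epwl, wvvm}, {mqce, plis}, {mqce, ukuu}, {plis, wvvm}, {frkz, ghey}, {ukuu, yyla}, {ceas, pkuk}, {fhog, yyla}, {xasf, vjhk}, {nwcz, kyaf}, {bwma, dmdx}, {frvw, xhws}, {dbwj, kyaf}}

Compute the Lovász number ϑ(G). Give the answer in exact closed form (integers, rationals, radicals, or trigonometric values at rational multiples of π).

N(bolc) = {cnrd, tagw}, |N(bolc)| = 2.
Vertex mqqj has 2 neighbors: aeql, frvw.
Vertex innf has 2 neighbors: nkym, tagw.
deg(mqce) = 2; N(mqce) = {plis, ukuu}.
105-vertex 2-regular graph: the odd cycle C_{105}.
Distinct eigenvalues (to 4 d.p.): [2.0, 1.9964, 1.9857, 1.9679, 1.943, 1.9111, 1.8725, 1.8271, 1.7752, 1.7169, 1.6525, 1.5821, 1.5061, 1.4248, 1.3383, 1.247, 1.1512, 1.0514, 0.9477, 0.8407, 0.7307, 0.618, 0.5032, 0.3865, 0.2685, 0.1495, 0.0299, -0.0897, -0.2091, -0.3276, -0.445, -0.5609, -0.6747, -0.7861, -0.8946, -1.0, -1.1018, -1.1996, -1.2932, -1.3821, -1.4661, -1.5448, -1.618, -1.6854, -1.7468, -1.8019, -1.8506, -1.8927, -1.9279, -1.9563, -1.9777, -1.9919, -1.9991].
λ_max=2, λ_min=-2*cos(pi/105); ϑ = −105·λ_min/(λ_max−λ_min) = 105*cos(pi/105)/(cos(pi/105) + 1).
≈ 52.48825 (to 5 d.p.).
Sandwich: α(G)=52 ≤ ϑ(G)=105*cos(pi/105)/(cos(pi/105) + 1) ≤ χ(Ḡ)=53 (both strict).

105*cos(pi/105)/(cos(pi/105) + 1)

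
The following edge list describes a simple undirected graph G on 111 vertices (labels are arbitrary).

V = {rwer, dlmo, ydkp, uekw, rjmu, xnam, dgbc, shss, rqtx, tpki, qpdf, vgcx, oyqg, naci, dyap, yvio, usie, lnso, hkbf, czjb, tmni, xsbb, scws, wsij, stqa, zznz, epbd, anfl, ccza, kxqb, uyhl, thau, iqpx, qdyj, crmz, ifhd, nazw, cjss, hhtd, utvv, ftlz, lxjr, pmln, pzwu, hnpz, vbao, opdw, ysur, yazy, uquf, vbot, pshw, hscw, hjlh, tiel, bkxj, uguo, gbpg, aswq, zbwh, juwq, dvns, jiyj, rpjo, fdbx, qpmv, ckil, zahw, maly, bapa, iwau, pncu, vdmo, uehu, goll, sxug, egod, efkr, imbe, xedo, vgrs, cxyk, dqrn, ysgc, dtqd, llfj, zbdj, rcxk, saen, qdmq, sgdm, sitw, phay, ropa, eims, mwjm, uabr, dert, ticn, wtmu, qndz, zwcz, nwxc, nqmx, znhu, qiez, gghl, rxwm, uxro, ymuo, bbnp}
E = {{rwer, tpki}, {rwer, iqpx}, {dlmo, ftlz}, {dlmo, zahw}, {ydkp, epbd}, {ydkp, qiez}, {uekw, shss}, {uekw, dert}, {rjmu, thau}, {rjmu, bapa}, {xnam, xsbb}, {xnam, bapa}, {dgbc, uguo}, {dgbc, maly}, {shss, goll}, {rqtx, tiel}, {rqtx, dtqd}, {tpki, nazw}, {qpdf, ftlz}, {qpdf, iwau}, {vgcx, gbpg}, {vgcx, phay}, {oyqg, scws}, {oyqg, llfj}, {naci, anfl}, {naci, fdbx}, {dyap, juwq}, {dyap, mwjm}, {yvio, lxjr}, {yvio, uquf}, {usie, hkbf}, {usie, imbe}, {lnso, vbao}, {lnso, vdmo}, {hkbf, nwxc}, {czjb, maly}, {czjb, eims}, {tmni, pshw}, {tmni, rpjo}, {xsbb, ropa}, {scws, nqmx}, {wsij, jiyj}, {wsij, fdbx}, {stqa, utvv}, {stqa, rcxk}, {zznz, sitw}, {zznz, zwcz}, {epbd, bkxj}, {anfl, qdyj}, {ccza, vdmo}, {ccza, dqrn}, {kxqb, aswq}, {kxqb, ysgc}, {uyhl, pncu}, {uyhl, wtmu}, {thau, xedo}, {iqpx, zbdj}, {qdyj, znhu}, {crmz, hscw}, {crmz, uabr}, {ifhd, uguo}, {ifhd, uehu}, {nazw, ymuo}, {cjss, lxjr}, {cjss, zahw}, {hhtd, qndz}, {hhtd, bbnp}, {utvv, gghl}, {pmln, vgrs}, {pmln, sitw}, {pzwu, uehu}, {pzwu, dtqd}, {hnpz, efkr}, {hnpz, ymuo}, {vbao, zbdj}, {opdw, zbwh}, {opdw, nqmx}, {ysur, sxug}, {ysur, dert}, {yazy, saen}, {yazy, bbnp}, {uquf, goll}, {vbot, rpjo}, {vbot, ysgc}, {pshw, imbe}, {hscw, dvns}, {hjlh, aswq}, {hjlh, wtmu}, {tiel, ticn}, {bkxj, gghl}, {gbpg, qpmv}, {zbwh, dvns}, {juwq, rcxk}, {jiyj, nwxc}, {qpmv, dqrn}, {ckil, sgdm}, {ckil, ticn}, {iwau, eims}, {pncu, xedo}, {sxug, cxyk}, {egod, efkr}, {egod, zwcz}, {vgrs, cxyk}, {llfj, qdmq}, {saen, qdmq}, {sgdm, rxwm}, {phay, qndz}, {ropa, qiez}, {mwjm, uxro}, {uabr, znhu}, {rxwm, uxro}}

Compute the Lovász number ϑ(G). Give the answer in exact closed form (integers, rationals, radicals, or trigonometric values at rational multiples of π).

N(wsij) = {jiyj, fdbx}, |N(wsij)| = 2.
deg(dgbc) = 2; N(dgbc) = {uguo, maly}.
deg(uquf) = 2; N(uquf) = {yvio, goll}.
deg(rxwm) = 2; N(rxwm) = {sgdm, uxro}.
Every vertex has degree 2 (N=111); this is C_{111}, the 111-cycle.
The 56 distinct eigenvalues: [2.0, 1.9968, 1.9872, 1.97123, 1.94895, 1.92043, 1.88575, 1.84504, 1.79841, 1.74603, 1.68805, 1.62466, 1.55607, 1.4825, 1.40417, 1.32135, 1.23429, 1.14329, 1.04861, 0.95058, 0.84951, 0.74571, 0.63953, 0.53129, 0.42136, 0.31007, 0.19779, 0.08488, -0.0283, -0.1414, -0.25404, -0.36586, -0.47652, -0.58565, -0.6929, -0.79793, -0.90041, -1.0, -1.09639, -1.18927, -1.27833, -1.36331, -1.44391, -1.51989, -1.591, -1.65702, -1.71773, -1.77293, -1.82246, -1.86614, -1.90385, -1.93547, -1.96088, -1.98001, -1.99279, -1.9992].
ϑ = −N·λ_min/(λ_max−λ_min) = −111·(-2*cos(pi/111))/(2−(-2*cos(pi/111))) = 111*cos(pi/111)/(cos(pi/111) + 1).
≈ 55.488884 (to 6 d.p.).
Check 55 ≤ 111*cos(pi/111)/(cos(pi/111) + 1) ≤ 56: both strict.

111*cos(pi/111)/(cos(pi/111) + 1)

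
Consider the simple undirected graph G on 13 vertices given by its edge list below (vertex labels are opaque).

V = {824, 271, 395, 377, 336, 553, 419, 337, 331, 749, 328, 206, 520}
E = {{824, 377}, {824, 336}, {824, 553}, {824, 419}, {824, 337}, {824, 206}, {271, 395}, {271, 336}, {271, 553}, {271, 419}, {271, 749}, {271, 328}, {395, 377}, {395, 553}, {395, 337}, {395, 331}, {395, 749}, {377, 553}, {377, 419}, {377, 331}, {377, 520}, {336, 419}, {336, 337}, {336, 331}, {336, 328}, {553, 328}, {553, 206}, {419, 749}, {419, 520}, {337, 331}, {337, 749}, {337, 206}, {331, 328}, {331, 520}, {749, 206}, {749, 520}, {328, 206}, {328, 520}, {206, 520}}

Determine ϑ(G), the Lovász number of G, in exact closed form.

sqrt(13)

deg(553) = 6; N(553) = {824, 271, 395, 377, 328, 206}.
deg(336) = 6; N(336) = {824, 271, 419, 337, 331, 328}.
deg(206) = 6; N(206) = {824, 553, 337, 749, 328, 520}.
N(419) = {824, 271, 377, 336, 749, 520}, |N(419)| = 6.
deg(v) = 6 for all v (|V|=13); strongly regular (13,6,2,3).
The 3 distinct eigenvalues: [6.0, 1.303, -2.303].
With N=13: ϑ(G) = 13·(-(-sqrt(13)/2 - 1/2))/(6−(-sqrt(13)/2 - 1/2)) = sqrt(13).
= 3.6056… (decimal).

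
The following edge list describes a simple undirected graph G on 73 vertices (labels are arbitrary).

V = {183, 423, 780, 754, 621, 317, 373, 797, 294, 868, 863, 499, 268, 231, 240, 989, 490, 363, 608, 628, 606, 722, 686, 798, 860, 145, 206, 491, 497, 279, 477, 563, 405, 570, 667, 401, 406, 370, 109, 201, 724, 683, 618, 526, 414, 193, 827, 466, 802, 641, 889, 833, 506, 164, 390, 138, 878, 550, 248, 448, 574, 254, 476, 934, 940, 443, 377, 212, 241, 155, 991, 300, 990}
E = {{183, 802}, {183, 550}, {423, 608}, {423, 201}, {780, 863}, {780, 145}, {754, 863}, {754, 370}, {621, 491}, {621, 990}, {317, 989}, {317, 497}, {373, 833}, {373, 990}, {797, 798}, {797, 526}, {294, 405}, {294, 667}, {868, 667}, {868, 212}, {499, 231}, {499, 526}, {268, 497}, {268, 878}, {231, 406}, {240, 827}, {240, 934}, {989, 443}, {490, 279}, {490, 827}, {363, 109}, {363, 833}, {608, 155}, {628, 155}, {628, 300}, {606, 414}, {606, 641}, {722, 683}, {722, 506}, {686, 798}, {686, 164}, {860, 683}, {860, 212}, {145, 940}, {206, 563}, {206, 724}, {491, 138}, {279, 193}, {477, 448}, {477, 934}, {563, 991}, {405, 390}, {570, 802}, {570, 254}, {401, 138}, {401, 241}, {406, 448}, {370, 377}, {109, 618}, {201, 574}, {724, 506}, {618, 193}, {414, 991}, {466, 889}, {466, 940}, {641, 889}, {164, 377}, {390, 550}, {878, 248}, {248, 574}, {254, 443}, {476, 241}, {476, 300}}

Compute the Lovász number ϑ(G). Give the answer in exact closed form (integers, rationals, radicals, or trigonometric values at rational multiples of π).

73*cos(pi/73)/(cos(pi/73) + 1)

N(466) = {889, 940}, |N(466)| = 2.
Vertex 574 has 2 neighbors: 201, 248.
Vertex 621 has 2 neighbors: 491, 990.
deg(667) = 2; N(667) = {294, 868}.
G on 73 vertices is 2-regular; a single 73-cycle (edge-transitive).
The 37 distinct eigenvalues: [2.0, 1.993, 1.97, 1.934, 1.883, 1.818, 1.739, 1.648, 1.544, 1.429, 1.304, 1.169, 1.025, 0.873, 0.715, 0.552, 0.385, 0.215, 0.043, -0.129, -0.3, -0.469, -0.634, -0.795, -0.95, -1.098, -1.237, -1.368, -1.488, -1.598, -1.695, -1.78, -1.852, -1.91, -1.954, -1.983, -1.998].
−73·(-2*cos(pi/73)) / ((2)−(-2*cos(pi/73))) = 73*cos(pi/73)/(cos(pi/73) + 1) = ϑ(G).
≈ 36.483094774 (to 9 d.p.).
Lovász sandwich 36 ≤ 73*cos(pi/73)/(cos(pi/73) + 1) ≤ 37: both strict.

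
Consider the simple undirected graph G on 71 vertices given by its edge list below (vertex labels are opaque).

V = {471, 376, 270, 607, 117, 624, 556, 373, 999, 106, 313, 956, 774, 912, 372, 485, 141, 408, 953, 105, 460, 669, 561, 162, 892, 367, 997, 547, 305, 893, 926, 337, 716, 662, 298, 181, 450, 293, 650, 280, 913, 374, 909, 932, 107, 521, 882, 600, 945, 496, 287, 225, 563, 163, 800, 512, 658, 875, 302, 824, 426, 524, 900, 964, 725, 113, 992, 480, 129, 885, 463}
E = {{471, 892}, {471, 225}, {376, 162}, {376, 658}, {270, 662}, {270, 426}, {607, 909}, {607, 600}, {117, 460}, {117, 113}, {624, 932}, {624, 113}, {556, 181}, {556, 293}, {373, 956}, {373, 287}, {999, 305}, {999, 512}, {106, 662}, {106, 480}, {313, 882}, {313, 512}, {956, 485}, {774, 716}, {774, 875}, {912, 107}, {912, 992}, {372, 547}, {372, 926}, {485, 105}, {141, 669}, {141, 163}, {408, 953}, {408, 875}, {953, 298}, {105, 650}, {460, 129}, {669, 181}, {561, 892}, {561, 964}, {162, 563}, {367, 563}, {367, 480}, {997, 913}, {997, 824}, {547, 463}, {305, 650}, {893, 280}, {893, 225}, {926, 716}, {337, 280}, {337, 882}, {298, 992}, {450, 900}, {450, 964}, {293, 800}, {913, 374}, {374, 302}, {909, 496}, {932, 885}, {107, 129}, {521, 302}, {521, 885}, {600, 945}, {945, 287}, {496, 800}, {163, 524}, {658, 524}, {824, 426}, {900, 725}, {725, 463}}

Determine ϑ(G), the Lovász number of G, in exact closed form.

N(561) = {892, 964}, |N(561)| = 2.
N(624) = {932, 113}, |N(624)| = 2.
Vertex 547 has 2 neighbors: 372, 463.
deg(893) = 2; N(893) = {280, 225}.
deg(v) = 2 for all v (|V|=71); connected 2-regular on 71 ⇒ C_{71}.
A has 36 distinct eigenvalues ≈ [2.0, 1.992, 1.969, 1.93, 1.876, 1.807, 1.725, 1.628, 1.519, 1.398, 1.267, 1.125, 0.974, 0.816, 0.652, 0.482, 0.308, 0.133, -0.044, -0.221, -0.396, -0.567, -0.735, -0.896, -1.051, -1.197, -1.334, -1.46, -1.575, -1.678, -1.768, -1.843, -1.905, -1.951, -1.982, -1.998].
λ_max=2, λ_min=-2*cos(pi/71); ϑ = −71·λ_min/(λ_max−λ_min) = 71*cos(pi/71)/(cos(pi/71) + 1).
≈ 35.48261826 (to 8 d.p.).
Check 35 ≤ 71*cos(pi/71)/(cos(pi/71) + 1) ≤ 36: both strict.

71*cos(pi/71)/(cos(pi/71) + 1)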